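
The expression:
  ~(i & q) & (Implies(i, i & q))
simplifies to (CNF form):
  ~i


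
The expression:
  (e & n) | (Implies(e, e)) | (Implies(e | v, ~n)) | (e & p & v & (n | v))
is always true.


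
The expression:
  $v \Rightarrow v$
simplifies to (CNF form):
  $\text{True}$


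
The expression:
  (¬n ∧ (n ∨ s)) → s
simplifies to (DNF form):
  True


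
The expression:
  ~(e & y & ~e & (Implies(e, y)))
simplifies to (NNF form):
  True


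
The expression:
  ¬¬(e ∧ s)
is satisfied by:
  {e: True, s: True}


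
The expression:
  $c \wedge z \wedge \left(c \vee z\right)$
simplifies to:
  $c \wedge z$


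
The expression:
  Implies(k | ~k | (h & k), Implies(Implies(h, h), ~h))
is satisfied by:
  {h: False}


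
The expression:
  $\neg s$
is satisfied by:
  {s: False}


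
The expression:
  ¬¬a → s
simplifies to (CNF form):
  s ∨ ¬a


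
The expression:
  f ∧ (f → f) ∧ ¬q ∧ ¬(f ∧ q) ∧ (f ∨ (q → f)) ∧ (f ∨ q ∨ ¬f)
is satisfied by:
  {f: True, q: False}


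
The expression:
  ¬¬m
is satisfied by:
  {m: True}


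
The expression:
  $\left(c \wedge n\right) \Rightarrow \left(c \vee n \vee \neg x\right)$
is always true.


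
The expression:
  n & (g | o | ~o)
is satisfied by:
  {n: True}


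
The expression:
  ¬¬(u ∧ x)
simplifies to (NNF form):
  u ∧ x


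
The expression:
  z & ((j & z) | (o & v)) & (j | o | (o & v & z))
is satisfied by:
  {z: True, o: True, j: True, v: True}
  {z: True, o: True, j: True, v: False}
  {z: True, j: True, v: True, o: False}
  {z: True, j: True, v: False, o: False}
  {z: True, o: True, v: True, j: False}


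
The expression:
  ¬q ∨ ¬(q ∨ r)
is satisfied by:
  {q: False}


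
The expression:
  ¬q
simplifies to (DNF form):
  ¬q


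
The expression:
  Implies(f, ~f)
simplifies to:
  ~f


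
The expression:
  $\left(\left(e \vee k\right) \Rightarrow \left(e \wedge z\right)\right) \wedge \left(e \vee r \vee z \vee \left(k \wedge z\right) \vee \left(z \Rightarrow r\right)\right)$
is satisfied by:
  {z: True, k: False, e: False}
  {k: False, e: False, z: False}
  {z: True, e: True, k: False}
  {z: True, e: True, k: True}


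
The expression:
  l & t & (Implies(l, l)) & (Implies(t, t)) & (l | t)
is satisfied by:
  {t: True, l: True}


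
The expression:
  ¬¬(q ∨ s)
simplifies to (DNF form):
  q ∨ s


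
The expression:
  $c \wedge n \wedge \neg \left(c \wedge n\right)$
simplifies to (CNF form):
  $\text{False}$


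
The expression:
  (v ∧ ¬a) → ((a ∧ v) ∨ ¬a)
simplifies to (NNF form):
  True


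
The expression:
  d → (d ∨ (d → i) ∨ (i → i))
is always true.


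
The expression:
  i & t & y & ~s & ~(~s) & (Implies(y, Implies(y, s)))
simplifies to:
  False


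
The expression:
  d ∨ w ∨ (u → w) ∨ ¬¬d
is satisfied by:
  {d: True, w: True, u: False}
  {d: True, u: False, w: False}
  {w: True, u: False, d: False}
  {w: False, u: False, d: False}
  {d: True, w: True, u: True}
  {d: True, u: True, w: False}
  {w: True, u: True, d: False}


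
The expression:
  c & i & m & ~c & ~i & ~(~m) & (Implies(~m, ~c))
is never true.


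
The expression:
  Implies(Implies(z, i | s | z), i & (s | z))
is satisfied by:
  {z: True, s: True, i: True}
  {z: True, i: True, s: False}
  {s: True, i: True, z: False}


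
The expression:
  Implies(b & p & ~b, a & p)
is always true.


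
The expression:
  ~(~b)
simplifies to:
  b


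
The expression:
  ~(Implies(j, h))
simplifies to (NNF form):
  j & ~h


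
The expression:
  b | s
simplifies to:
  b | s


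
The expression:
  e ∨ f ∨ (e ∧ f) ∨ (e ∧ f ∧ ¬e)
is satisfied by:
  {e: True, f: True}
  {e: True, f: False}
  {f: True, e: False}


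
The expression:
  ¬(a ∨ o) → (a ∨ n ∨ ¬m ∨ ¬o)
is always true.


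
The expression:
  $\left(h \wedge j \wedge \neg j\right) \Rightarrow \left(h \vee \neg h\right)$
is always true.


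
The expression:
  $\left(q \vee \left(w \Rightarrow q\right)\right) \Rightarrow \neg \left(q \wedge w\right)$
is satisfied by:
  {w: False, q: False}
  {q: True, w: False}
  {w: True, q: False}


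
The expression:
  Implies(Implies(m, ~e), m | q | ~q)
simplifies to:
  True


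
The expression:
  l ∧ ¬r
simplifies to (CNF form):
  l ∧ ¬r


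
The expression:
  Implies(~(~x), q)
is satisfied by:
  {q: True, x: False}
  {x: False, q: False}
  {x: True, q: True}


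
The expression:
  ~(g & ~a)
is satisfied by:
  {a: True, g: False}
  {g: False, a: False}
  {g: True, a: True}


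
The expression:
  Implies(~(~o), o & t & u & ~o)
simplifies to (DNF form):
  ~o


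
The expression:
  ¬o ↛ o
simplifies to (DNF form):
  ¬o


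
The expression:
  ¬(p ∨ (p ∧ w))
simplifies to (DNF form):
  ¬p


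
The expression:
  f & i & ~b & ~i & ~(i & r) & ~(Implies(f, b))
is never true.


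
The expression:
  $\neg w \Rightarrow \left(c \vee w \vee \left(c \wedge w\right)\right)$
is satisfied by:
  {c: True, w: True}
  {c: True, w: False}
  {w: True, c: False}


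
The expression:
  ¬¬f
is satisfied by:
  {f: True}


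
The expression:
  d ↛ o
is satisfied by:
  {d: True, o: False}


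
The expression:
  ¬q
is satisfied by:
  {q: False}


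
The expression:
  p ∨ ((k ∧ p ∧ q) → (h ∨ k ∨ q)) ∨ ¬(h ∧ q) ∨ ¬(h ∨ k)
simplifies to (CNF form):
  True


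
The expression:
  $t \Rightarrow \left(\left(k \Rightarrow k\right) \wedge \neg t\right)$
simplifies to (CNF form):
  $\neg t$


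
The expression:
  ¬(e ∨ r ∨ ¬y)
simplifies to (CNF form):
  y ∧ ¬e ∧ ¬r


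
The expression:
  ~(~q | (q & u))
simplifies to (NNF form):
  q & ~u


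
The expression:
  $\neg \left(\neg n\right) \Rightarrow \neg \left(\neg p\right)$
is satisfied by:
  {p: True, n: False}
  {n: False, p: False}
  {n: True, p: True}


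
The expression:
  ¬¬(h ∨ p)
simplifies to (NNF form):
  h ∨ p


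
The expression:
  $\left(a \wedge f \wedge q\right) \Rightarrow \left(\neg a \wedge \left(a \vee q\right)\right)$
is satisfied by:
  {q: False, a: False, f: False}
  {f: True, q: False, a: False}
  {a: True, q: False, f: False}
  {f: True, a: True, q: False}
  {q: True, f: False, a: False}
  {f: True, q: True, a: False}
  {a: True, q: True, f: False}


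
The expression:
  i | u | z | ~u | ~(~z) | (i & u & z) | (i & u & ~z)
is always true.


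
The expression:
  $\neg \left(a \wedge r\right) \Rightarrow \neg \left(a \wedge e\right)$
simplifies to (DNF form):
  $r \vee \neg a \vee \neg e$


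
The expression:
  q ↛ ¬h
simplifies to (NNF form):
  h ∧ q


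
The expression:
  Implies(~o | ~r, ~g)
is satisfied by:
  {o: True, r: True, g: False}
  {o: True, r: False, g: False}
  {r: True, o: False, g: False}
  {o: False, r: False, g: False}
  {o: True, g: True, r: True}


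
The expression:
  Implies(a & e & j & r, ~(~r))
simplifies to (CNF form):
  True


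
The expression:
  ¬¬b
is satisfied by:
  {b: True}


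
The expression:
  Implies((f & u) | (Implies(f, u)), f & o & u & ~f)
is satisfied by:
  {f: True, u: False}


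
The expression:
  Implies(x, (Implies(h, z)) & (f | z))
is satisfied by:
  {z: True, f: True, h: False, x: False}
  {z: True, h: False, f: False, x: False}
  {z: True, f: True, h: True, x: False}
  {z: True, h: True, f: False, x: False}
  {f: True, z: False, h: False, x: False}
  {z: False, h: False, f: False, x: False}
  {f: True, h: True, z: False, x: False}
  {h: True, z: False, f: False, x: False}
  {x: True, f: True, z: True, h: False}
  {x: True, z: True, h: False, f: False}
  {x: True, f: True, z: True, h: True}
  {x: True, z: True, h: True, f: False}
  {x: True, f: True, z: False, h: False}


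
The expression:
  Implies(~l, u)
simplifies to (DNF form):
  l | u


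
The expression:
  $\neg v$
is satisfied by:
  {v: False}


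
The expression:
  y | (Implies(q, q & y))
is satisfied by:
  {y: True, q: False}
  {q: False, y: False}
  {q: True, y: True}


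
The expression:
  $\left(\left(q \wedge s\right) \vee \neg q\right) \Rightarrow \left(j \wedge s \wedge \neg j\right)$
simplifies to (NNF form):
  $q \wedge \neg s$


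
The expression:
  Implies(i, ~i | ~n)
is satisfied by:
  {n: False, i: False}
  {i: True, n: False}
  {n: True, i: False}


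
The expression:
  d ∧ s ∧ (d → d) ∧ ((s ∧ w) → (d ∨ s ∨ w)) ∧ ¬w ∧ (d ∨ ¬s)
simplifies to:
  d ∧ s ∧ ¬w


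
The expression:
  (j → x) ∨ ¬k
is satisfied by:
  {x: True, k: False, j: False}
  {k: False, j: False, x: False}
  {j: True, x: True, k: False}
  {j: True, k: False, x: False}
  {x: True, k: True, j: False}
  {k: True, x: False, j: False}
  {j: True, k: True, x: True}


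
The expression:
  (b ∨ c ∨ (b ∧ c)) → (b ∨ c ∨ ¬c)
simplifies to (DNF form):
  True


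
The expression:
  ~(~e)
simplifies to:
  e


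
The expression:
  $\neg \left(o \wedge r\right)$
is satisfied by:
  {o: False, r: False}
  {r: True, o: False}
  {o: True, r: False}


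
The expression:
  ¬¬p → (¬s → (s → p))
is always true.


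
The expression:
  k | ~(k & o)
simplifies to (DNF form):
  True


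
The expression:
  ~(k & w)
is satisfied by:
  {w: False, k: False}
  {k: True, w: False}
  {w: True, k: False}


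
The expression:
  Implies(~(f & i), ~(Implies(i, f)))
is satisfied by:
  {i: True}


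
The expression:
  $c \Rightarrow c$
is always true.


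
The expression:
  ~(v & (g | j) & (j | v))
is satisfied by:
  {g: False, v: False, j: False}
  {j: True, g: False, v: False}
  {g: True, j: False, v: False}
  {j: True, g: True, v: False}
  {v: True, j: False, g: False}


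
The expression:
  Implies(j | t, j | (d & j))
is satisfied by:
  {j: True, t: False}
  {t: False, j: False}
  {t: True, j: True}


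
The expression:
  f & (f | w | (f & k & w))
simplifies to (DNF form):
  f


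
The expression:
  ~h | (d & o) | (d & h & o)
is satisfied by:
  {d: True, o: True, h: False}
  {d: True, o: False, h: False}
  {o: True, d: False, h: False}
  {d: False, o: False, h: False}
  {d: True, h: True, o: True}


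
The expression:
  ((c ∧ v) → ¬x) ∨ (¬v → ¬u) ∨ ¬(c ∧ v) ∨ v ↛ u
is always true.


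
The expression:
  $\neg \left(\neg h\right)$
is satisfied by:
  {h: True}


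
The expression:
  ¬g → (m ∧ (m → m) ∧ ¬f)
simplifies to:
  g ∨ (m ∧ ¬f)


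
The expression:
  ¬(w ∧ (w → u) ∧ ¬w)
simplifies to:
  True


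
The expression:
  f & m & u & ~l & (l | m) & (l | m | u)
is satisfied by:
  {m: True, u: True, f: True, l: False}


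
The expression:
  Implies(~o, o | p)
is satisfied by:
  {o: True, p: True}
  {o: True, p: False}
  {p: True, o: False}


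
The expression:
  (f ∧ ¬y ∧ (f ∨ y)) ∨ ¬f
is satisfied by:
  {y: False, f: False}
  {f: True, y: False}
  {y: True, f: False}


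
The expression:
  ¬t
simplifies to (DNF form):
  ¬t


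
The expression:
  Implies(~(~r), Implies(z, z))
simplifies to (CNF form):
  True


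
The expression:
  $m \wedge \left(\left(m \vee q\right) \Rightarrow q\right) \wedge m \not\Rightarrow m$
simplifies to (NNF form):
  $\text{False}$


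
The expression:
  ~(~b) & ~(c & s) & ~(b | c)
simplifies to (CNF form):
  False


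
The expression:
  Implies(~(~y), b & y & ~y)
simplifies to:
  ~y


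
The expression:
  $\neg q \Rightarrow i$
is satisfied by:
  {i: True, q: True}
  {i: True, q: False}
  {q: True, i: False}


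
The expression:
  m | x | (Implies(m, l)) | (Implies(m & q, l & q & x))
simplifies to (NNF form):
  True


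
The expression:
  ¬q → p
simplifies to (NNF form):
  p ∨ q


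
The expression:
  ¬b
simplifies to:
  ¬b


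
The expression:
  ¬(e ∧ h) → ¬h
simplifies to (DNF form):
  e ∨ ¬h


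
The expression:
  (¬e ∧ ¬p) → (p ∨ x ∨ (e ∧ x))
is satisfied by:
  {x: True, e: True, p: True}
  {x: True, e: True, p: False}
  {x: True, p: True, e: False}
  {x: True, p: False, e: False}
  {e: True, p: True, x: False}
  {e: True, p: False, x: False}
  {p: True, e: False, x: False}


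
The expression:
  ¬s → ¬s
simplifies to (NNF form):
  True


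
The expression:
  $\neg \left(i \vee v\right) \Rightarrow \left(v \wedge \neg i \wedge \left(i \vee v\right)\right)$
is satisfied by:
  {i: True, v: True}
  {i: True, v: False}
  {v: True, i: False}


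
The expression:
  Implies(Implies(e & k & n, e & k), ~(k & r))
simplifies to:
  ~k | ~r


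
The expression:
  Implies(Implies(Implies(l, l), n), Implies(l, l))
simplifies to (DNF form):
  True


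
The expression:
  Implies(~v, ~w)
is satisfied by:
  {v: True, w: False}
  {w: False, v: False}
  {w: True, v: True}


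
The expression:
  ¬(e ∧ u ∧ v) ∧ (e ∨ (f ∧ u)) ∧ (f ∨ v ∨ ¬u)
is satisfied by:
  {f: True, e: True, v: False, u: False}
  {e: True, f: False, v: False, u: False}
  {f: True, e: True, v: True, u: False}
  {e: True, v: True, f: False, u: False}
  {u: True, f: True, v: False, e: False}
  {u: True, e: True, f: True, v: False}
  {u: True, f: True, v: True, e: False}


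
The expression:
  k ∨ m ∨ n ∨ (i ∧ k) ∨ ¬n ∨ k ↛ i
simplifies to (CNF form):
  True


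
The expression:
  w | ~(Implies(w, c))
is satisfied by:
  {w: True}


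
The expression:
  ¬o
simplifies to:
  ¬o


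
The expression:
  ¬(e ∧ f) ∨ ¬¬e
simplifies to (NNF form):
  True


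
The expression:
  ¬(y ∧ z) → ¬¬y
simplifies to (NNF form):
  y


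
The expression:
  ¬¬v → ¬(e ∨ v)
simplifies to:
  ¬v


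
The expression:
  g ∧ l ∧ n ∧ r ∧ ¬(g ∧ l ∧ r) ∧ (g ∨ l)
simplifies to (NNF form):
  False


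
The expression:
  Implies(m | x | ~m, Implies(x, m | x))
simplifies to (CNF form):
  True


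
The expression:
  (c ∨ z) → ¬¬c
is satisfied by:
  {c: True, z: False}
  {z: False, c: False}
  {z: True, c: True}


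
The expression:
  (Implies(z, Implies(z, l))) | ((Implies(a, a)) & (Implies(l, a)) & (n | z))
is always true.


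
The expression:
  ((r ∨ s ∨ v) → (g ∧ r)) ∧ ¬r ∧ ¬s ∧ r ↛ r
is never true.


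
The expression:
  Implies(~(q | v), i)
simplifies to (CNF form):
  i | q | v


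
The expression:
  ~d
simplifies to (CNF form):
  ~d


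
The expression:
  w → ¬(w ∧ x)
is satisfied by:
  {w: False, x: False}
  {x: True, w: False}
  {w: True, x: False}


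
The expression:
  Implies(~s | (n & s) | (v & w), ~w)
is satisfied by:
  {s: True, v: False, w: False, n: False}
  {s: False, v: False, w: False, n: False}
  {n: True, s: True, v: False, w: False}
  {n: True, s: False, v: False, w: False}
  {v: True, s: True, n: False, w: False}
  {v: True, n: False, s: False, w: False}
  {n: True, v: True, s: True, w: False}
  {n: True, v: True, s: False, w: False}
  {w: True, v: False, s: True, n: False}


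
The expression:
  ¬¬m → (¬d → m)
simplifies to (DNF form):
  True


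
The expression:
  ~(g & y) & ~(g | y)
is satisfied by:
  {g: False, y: False}


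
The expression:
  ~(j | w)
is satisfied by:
  {w: False, j: False}


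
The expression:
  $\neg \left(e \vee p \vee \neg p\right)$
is never true.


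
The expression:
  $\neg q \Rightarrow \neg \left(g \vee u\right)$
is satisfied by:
  {q: True, g: False, u: False}
  {q: True, u: True, g: False}
  {q: True, g: True, u: False}
  {q: True, u: True, g: True}
  {u: False, g: False, q: False}


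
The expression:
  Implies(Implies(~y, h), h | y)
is always true.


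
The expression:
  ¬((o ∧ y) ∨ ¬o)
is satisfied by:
  {o: True, y: False}


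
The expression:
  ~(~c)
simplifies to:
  c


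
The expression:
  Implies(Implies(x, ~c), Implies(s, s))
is always true.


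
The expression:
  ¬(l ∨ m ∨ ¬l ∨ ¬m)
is never true.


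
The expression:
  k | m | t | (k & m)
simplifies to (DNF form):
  k | m | t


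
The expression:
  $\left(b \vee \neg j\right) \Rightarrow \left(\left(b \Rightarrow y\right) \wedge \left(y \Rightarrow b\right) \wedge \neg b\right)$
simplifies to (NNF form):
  $\neg b \wedge \left(j \vee \neg y\right)$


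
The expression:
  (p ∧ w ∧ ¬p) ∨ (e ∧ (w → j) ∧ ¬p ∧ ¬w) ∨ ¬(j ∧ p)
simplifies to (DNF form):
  ¬j ∨ ¬p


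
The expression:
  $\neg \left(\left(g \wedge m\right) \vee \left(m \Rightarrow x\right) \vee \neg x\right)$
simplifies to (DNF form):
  $\text{False}$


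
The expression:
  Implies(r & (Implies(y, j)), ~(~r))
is always true.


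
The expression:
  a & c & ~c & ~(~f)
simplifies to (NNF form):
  False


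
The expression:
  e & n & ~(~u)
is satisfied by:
  {e: True, u: True, n: True}


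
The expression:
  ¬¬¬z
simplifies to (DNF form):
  ¬z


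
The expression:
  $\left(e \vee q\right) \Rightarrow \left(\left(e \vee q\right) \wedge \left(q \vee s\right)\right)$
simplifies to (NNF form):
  $q \vee s \vee \neg e$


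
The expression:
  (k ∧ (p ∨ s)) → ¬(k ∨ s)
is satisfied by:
  {s: False, k: False, p: False}
  {p: True, s: False, k: False}
  {s: True, p: False, k: False}
  {p: True, s: True, k: False}
  {k: True, p: False, s: False}


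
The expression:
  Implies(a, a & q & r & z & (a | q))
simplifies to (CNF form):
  (q | ~a) & (r | ~a) & (z | ~a)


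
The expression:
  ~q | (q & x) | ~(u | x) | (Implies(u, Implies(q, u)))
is always true.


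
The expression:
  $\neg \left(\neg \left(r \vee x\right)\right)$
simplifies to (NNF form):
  $r \vee x$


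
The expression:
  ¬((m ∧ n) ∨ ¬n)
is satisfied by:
  {n: True, m: False}


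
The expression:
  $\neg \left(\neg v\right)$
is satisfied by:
  {v: True}


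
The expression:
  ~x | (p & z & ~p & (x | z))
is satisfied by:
  {x: False}


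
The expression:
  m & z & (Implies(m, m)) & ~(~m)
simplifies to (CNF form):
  m & z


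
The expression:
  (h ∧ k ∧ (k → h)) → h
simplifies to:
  True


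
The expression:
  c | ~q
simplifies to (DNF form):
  c | ~q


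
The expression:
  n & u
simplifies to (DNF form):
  n & u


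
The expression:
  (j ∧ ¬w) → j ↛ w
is always true.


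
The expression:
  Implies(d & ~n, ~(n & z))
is always true.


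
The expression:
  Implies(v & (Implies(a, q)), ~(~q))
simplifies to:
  a | q | ~v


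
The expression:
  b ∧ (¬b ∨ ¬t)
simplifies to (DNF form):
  b ∧ ¬t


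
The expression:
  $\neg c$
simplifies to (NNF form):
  $\neg c$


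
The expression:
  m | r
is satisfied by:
  {r: True, m: True}
  {r: True, m: False}
  {m: True, r: False}


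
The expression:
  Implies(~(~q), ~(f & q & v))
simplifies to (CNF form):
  ~f | ~q | ~v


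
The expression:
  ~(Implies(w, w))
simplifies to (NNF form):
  False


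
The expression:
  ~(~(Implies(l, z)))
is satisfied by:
  {z: True, l: False}
  {l: False, z: False}
  {l: True, z: True}


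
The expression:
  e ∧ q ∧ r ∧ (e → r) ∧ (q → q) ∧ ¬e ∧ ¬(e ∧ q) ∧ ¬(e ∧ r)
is never true.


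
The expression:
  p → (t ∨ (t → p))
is always true.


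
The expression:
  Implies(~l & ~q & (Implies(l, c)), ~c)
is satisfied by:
  {q: True, l: True, c: False}
  {q: True, c: False, l: False}
  {l: True, c: False, q: False}
  {l: False, c: False, q: False}
  {q: True, l: True, c: True}
  {q: True, c: True, l: False}
  {l: True, c: True, q: False}


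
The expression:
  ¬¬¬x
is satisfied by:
  {x: False}


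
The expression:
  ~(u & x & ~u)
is always true.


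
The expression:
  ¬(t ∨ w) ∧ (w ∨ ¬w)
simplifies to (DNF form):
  ¬t ∧ ¬w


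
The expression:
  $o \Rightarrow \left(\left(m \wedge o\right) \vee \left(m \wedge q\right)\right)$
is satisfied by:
  {m: True, o: False}
  {o: False, m: False}
  {o: True, m: True}


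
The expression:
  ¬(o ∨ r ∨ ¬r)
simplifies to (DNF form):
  False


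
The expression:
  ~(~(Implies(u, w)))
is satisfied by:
  {w: True, u: False}
  {u: False, w: False}
  {u: True, w: True}


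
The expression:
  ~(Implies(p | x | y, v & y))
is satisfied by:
  {x: True, p: True, y: False, v: False}
  {x: True, y: False, p: False, v: False}
  {p: True, x: False, y: False, v: False}
  {v: True, x: True, p: True, y: False}
  {v: True, x: True, y: False, p: False}
  {v: True, p: True, x: False, y: False}
  {x: True, y: True, p: True, v: False}
  {x: True, y: True, v: False, p: False}
  {y: True, p: True, v: False, x: False}
  {y: True, v: False, p: False, x: False}


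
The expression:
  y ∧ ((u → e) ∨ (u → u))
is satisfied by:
  {y: True}


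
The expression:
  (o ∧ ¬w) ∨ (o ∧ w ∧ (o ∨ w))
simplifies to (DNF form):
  o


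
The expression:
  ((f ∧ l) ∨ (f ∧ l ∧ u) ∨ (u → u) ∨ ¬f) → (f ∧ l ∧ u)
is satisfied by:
  {u: True, f: True, l: True}


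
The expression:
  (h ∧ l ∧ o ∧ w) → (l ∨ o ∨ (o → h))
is always true.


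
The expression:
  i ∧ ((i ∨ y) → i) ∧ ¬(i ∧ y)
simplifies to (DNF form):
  i ∧ ¬y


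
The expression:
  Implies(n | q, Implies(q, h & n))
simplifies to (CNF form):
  (h | ~q) & (n | ~q)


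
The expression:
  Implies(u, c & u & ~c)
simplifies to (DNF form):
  ~u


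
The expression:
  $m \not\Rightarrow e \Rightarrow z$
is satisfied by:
  {z: True, e: True, m: False}
  {z: True, m: False, e: False}
  {e: True, m: False, z: False}
  {e: False, m: False, z: False}
  {z: True, e: True, m: True}
  {z: True, m: True, e: False}
  {e: True, m: True, z: False}


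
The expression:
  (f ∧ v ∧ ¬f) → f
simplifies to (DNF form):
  True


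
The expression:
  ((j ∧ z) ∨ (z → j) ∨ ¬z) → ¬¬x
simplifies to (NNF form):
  x ∨ (z ∧ ¬j)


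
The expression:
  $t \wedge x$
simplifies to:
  $t \wedge x$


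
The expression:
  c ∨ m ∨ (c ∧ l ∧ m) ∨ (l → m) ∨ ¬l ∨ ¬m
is always true.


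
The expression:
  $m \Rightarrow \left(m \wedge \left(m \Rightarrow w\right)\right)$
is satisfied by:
  {w: True, m: False}
  {m: False, w: False}
  {m: True, w: True}


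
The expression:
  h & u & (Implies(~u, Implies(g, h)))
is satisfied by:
  {h: True, u: True}


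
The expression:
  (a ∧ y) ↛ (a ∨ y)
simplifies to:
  False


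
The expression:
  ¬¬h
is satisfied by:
  {h: True}


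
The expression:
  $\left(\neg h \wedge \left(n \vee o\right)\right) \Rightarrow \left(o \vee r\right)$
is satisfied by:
  {r: True, o: True, h: True, n: False}
  {r: True, o: True, h: False, n: False}
  {r: True, h: True, o: False, n: False}
  {r: True, h: False, o: False, n: False}
  {o: True, h: True, r: False, n: False}
  {o: True, r: False, h: False, n: False}
  {o: False, h: True, r: False, n: False}
  {o: False, r: False, h: False, n: False}
  {r: True, n: True, o: True, h: True}
  {r: True, n: True, o: True, h: False}
  {r: True, n: True, h: True, o: False}
  {r: True, n: True, h: False, o: False}
  {n: True, o: True, h: True, r: False}
  {n: True, o: True, h: False, r: False}
  {n: True, h: True, o: False, r: False}


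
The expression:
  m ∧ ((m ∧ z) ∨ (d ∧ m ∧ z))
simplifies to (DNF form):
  m ∧ z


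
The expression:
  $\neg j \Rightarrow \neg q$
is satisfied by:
  {j: True, q: False}
  {q: False, j: False}
  {q: True, j: True}


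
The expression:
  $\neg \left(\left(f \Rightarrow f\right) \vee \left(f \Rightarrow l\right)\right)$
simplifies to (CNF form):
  $\text{False}$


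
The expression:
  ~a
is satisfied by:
  {a: False}


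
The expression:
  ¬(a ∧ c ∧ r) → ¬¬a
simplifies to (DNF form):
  a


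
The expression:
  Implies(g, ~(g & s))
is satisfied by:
  {s: False, g: False}
  {g: True, s: False}
  {s: True, g: False}


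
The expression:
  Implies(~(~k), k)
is always true.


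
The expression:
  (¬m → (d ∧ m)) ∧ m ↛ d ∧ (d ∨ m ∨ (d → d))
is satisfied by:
  {m: True, d: False}


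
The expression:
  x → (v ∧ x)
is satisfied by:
  {v: True, x: False}
  {x: False, v: False}
  {x: True, v: True}


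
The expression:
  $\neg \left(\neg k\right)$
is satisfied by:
  {k: True}


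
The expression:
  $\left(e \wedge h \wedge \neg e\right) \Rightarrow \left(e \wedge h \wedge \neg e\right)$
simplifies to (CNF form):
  $\text{True}$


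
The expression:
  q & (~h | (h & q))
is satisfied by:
  {q: True}


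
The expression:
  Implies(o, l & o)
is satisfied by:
  {l: True, o: False}
  {o: False, l: False}
  {o: True, l: True}


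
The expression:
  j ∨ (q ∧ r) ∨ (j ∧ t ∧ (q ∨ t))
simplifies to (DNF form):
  j ∨ (q ∧ r)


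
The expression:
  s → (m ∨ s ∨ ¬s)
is always true.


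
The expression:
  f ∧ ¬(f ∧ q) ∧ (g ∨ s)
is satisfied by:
  {g: True, s: True, f: True, q: False}
  {g: True, f: True, q: False, s: False}
  {s: True, f: True, q: False, g: False}


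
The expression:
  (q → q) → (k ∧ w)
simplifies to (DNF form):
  k ∧ w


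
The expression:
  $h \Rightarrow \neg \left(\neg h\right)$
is always true.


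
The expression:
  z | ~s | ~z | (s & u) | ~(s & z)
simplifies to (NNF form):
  True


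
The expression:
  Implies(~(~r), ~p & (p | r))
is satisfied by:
  {p: False, r: False}
  {r: True, p: False}
  {p: True, r: False}


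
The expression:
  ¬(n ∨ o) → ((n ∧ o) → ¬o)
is always true.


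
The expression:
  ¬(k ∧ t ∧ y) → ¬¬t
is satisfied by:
  {t: True}


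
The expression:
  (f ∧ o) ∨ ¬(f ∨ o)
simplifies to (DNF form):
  (f ∧ o) ∨ (¬f ∧ ¬o)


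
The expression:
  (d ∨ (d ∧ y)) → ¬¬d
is always true.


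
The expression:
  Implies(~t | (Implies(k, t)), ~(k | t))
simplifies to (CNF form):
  ~k & ~t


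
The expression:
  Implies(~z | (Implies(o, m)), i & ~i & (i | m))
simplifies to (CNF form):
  o & z & ~m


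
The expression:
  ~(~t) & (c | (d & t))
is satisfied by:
  {d: True, c: True, t: True}
  {d: True, t: True, c: False}
  {c: True, t: True, d: False}


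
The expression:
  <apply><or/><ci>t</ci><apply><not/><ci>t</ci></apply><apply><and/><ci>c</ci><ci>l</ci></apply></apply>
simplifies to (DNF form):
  <true/>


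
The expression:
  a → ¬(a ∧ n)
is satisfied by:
  {n: False, a: False}
  {a: True, n: False}
  {n: True, a: False}


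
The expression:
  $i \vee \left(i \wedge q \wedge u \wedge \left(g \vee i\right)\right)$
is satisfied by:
  {i: True}


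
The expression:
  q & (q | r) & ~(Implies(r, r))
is never true.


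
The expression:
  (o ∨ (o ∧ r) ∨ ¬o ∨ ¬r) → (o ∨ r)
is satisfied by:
  {r: True, o: True}
  {r: True, o: False}
  {o: True, r: False}


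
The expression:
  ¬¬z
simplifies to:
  z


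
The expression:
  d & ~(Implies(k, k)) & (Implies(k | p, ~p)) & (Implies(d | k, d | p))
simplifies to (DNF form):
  False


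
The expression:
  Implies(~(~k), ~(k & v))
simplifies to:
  ~k | ~v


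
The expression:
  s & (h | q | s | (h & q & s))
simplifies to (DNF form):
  s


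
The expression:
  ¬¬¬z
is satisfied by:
  {z: False}


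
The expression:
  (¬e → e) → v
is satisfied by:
  {v: True, e: False}
  {e: False, v: False}
  {e: True, v: True}


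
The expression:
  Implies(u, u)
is always true.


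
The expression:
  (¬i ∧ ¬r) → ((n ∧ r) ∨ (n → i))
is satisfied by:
  {i: True, r: True, n: False}
  {i: True, r: False, n: False}
  {r: True, i: False, n: False}
  {i: False, r: False, n: False}
  {i: True, n: True, r: True}
  {i: True, n: True, r: False}
  {n: True, r: True, i: False}


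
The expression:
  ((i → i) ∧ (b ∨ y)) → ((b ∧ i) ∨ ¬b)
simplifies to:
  i ∨ ¬b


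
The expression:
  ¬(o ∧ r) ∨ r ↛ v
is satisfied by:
  {v: False, o: False, r: False}
  {r: True, v: False, o: False}
  {o: True, v: False, r: False}
  {r: True, o: True, v: False}
  {v: True, r: False, o: False}
  {r: True, v: True, o: False}
  {o: True, v: True, r: False}


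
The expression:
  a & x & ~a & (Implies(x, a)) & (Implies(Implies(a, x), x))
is never true.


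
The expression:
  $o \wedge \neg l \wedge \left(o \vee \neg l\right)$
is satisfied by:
  {o: True, l: False}


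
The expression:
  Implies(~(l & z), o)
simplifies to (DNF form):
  o | (l & z)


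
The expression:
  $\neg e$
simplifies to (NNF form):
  $\neg e$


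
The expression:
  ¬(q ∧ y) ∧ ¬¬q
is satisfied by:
  {q: True, y: False}


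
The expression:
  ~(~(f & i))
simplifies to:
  f & i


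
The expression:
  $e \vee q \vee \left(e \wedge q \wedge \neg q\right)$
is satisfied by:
  {q: True, e: True}
  {q: True, e: False}
  {e: True, q: False}


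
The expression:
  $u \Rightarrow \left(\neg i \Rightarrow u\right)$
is always true.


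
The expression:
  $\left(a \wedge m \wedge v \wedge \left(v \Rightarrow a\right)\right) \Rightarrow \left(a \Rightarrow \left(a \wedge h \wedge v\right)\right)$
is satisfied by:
  {h: True, m: False, a: False, v: False}
  {v: False, m: False, h: False, a: False}
  {v: True, h: True, m: False, a: False}
  {v: True, m: False, h: False, a: False}
  {a: True, h: True, v: False, m: False}
  {a: True, v: False, m: False, h: False}
  {a: True, v: True, h: True, m: False}
  {a: True, v: True, m: False, h: False}
  {h: True, m: True, a: False, v: False}
  {m: True, a: False, h: False, v: False}
  {v: True, m: True, h: True, a: False}
  {v: True, m: True, a: False, h: False}
  {h: True, m: True, a: True, v: False}
  {m: True, a: True, v: False, h: False}
  {v: True, m: True, a: True, h: True}


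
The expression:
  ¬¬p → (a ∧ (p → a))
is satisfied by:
  {a: True, p: False}
  {p: False, a: False}
  {p: True, a: True}


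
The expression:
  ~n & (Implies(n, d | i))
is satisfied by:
  {n: False}


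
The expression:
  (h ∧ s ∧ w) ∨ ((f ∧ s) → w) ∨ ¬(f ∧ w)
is always true.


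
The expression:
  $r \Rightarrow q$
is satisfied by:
  {q: True, r: False}
  {r: False, q: False}
  {r: True, q: True}


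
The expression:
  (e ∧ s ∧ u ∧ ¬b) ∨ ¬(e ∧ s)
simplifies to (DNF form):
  (u ∧ ¬b) ∨ ¬e ∨ ¬s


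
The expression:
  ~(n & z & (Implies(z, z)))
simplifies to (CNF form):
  ~n | ~z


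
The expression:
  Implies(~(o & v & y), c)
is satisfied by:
  {y: True, c: True, v: True, o: True}
  {y: True, c: True, v: True, o: False}
  {y: True, c: True, o: True, v: False}
  {y: True, c: True, o: False, v: False}
  {c: True, v: True, o: True, y: False}
  {c: True, v: True, o: False, y: False}
  {c: True, v: False, o: True, y: False}
  {c: True, v: False, o: False, y: False}
  {y: True, v: True, o: True, c: False}


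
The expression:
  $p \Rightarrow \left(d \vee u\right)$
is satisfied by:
  {d: True, u: True, p: False}
  {d: True, p: False, u: False}
  {u: True, p: False, d: False}
  {u: False, p: False, d: False}
  {d: True, u: True, p: True}
  {d: True, p: True, u: False}
  {u: True, p: True, d: False}


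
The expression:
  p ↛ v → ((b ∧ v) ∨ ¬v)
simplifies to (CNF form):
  True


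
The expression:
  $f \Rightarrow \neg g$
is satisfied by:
  {g: False, f: False}
  {f: True, g: False}
  {g: True, f: False}


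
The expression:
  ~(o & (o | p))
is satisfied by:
  {o: False}


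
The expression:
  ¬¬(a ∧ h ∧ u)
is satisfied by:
  {a: True, h: True, u: True}


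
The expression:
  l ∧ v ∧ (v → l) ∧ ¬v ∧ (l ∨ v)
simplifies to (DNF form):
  False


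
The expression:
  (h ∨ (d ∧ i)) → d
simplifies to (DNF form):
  d ∨ ¬h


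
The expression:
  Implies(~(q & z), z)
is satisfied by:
  {z: True}


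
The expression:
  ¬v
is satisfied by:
  {v: False}


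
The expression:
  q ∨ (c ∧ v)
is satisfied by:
  {q: True, v: True, c: True}
  {q: True, v: True, c: False}
  {q: True, c: True, v: False}
  {q: True, c: False, v: False}
  {v: True, c: True, q: False}


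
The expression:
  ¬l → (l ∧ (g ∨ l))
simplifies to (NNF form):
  l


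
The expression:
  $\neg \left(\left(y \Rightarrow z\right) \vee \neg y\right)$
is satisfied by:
  {y: True, z: False}


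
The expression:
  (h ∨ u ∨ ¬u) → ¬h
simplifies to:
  ¬h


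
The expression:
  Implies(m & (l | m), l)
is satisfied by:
  {l: True, m: False}
  {m: False, l: False}
  {m: True, l: True}


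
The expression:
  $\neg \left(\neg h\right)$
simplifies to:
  $h$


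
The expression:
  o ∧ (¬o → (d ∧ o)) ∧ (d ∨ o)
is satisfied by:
  {o: True}


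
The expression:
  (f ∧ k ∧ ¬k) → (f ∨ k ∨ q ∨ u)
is always true.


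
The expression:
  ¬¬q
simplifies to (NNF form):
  q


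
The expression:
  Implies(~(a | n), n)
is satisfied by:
  {n: True, a: True}
  {n: True, a: False}
  {a: True, n: False}


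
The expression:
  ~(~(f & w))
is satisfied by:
  {w: True, f: True}


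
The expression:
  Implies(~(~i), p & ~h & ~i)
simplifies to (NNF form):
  ~i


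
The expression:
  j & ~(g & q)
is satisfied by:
  {j: True, g: False, q: False}
  {j: True, q: True, g: False}
  {j: True, g: True, q: False}


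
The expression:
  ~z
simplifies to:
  ~z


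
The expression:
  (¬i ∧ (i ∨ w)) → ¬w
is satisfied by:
  {i: True, w: False}
  {w: False, i: False}
  {w: True, i: True}


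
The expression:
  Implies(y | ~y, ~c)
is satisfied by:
  {c: False}


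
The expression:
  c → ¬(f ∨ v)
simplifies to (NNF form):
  (¬f ∧ ¬v) ∨ ¬c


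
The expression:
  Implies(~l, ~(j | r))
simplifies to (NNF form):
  l | (~j & ~r)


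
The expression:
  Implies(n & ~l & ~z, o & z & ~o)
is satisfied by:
  {z: True, l: True, n: False}
  {z: True, l: False, n: False}
  {l: True, z: False, n: False}
  {z: False, l: False, n: False}
  {n: True, z: True, l: True}
  {n: True, z: True, l: False}
  {n: True, l: True, z: False}


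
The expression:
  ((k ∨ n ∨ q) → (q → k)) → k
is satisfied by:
  {k: True, q: True}
  {k: True, q: False}
  {q: True, k: False}


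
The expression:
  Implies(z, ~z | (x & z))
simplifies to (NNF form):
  x | ~z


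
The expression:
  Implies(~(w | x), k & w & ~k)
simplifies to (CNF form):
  w | x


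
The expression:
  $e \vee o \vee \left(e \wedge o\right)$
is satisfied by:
  {o: True, e: True}
  {o: True, e: False}
  {e: True, o: False}


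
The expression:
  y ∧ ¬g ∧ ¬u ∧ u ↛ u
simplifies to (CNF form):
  False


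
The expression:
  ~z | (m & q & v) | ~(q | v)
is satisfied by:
  {m: True, q: False, z: False, v: False}
  {m: False, q: False, z: False, v: False}
  {v: True, m: True, q: False, z: False}
  {v: True, m: False, q: False, z: False}
  {q: True, m: True, v: False, z: False}
  {q: True, m: False, v: False, z: False}
  {q: True, v: True, m: True, z: False}
  {q: True, v: True, m: False, z: False}
  {z: True, m: True, q: False, v: False}
  {z: True, m: False, q: False, v: False}
  {z: True, v: True, q: True, m: True}


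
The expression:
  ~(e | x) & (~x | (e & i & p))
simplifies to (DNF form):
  ~e & ~x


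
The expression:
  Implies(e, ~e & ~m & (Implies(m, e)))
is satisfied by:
  {e: False}


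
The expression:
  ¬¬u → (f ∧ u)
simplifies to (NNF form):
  f ∨ ¬u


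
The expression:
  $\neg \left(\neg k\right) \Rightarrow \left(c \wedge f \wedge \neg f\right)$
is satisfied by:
  {k: False}


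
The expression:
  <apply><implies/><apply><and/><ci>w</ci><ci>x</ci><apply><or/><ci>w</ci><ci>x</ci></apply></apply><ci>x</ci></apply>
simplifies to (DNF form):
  <true/>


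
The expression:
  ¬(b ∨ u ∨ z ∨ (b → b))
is never true.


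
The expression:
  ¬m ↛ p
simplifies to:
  p ∨ ¬m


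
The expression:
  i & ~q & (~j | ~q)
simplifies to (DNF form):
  i & ~q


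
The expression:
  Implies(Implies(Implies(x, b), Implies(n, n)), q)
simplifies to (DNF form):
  q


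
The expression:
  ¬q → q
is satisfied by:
  {q: True}


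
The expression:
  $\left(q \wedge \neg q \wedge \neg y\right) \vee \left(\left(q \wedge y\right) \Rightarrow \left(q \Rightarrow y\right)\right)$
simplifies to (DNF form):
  $\text{True}$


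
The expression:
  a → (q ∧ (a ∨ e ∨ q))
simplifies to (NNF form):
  q ∨ ¬a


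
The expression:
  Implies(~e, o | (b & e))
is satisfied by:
  {o: True, e: True}
  {o: True, e: False}
  {e: True, o: False}


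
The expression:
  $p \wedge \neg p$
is never true.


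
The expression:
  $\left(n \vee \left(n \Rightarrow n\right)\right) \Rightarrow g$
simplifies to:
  $g$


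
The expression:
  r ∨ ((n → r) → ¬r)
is always true.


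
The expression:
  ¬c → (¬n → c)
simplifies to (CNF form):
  c ∨ n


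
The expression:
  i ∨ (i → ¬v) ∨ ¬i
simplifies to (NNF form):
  True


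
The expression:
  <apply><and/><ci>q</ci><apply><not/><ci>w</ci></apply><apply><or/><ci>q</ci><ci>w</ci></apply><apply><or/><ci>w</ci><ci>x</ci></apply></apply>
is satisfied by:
  {x: True, q: True, w: False}


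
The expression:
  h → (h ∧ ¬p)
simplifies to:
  ¬h ∨ ¬p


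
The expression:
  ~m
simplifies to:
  ~m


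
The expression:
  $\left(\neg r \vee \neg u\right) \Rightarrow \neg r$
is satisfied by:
  {u: True, r: False}
  {r: False, u: False}
  {r: True, u: True}


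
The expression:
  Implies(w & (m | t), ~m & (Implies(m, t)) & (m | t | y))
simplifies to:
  ~m | ~w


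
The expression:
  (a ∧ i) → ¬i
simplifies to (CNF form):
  ¬a ∨ ¬i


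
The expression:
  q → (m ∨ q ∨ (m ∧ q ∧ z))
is always true.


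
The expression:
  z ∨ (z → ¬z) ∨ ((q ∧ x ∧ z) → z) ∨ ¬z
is always true.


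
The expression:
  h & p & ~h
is never true.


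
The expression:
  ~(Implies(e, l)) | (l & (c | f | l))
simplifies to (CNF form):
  e | l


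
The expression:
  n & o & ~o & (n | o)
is never true.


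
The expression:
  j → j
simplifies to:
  True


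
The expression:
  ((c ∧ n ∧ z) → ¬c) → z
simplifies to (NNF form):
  z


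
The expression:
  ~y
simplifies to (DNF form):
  ~y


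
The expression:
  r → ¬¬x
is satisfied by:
  {x: True, r: False}
  {r: False, x: False}
  {r: True, x: True}
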